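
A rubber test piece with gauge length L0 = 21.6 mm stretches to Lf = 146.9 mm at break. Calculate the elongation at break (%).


Elongation = (Lf - L0) / L0 * 100
= (146.9 - 21.6) / 21.6 * 100
= 125.3 / 21.6 * 100
= 580.1%

580.1%


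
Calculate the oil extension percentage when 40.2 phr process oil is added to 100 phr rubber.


Oil % = oil / (100 + oil) * 100
= 40.2 / (100 + 40.2) * 100
= 40.2 / 140.2 * 100
= 28.67%

28.67%


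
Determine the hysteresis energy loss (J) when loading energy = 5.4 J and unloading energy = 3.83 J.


Hysteresis loss = loading - unloading
= 5.4 - 3.83
= 1.57 J

1.57 J


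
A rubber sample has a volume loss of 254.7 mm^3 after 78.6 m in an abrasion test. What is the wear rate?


Rate = volume_loss / distance
= 254.7 / 78.6
= 3.24 mm^3/m

3.24 mm^3/m


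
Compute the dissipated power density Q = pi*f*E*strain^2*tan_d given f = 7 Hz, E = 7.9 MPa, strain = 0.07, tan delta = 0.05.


Q = pi * f * E * strain^2 * tan_d
= pi * 7 * 7.9 * 0.07^2 * 0.05
= pi * 7 * 7.9 * 0.0049 * 0.05
= 0.0426

Q = 0.0426


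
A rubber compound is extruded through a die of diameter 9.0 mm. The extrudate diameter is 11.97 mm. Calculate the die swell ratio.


Die swell ratio = D_extrudate / D_die
= 11.97 / 9.0
= 1.33

Die swell = 1.33


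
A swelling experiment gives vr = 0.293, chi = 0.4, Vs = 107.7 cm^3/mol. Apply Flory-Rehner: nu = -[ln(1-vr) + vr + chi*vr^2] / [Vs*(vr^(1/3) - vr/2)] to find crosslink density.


ln(1 - vr) = ln(1 - 0.293) = -0.3467
Numerator = -((-0.3467) + 0.293 + 0.4 * 0.293^2) = 0.0194
Denominator = 107.7 * (0.293^(1/3) - 0.293/2) = 55.7547
nu = 0.0194 / 55.7547 = 3.4768e-04 mol/cm^3

3.4768e-04 mol/cm^3


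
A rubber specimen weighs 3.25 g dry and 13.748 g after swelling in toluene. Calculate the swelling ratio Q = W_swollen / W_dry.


Q = W_swollen / W_dry
Q = 13.748 / 3.25
Q = 4.23

Q = 4.23


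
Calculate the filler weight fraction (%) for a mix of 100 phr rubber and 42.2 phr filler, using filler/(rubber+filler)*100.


Filler % = filler / (rubber + filler) * 100
= 42.2 / (100 + 42.2) * 100
= 42.2 / 142.2 * 100
= 29.68%

29.68%


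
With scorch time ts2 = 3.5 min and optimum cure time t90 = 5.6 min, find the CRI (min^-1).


CRI = 100 / (t90 - ts2)
= 100 / (5.6 - 3.5)
= 100 / 2.1
= 47.62 min^-1

47.62 min^-1


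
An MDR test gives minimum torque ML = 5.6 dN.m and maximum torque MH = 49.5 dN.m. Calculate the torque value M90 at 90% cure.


M90 = ML + 0.9 * (MH - ML)
M90 = 5.6 + 0.9 * (49.5 - 5.6)
M90 = 5.6 + 0.9 * 43.9
M90 = 45.11 dN.m

45.11 dN.m


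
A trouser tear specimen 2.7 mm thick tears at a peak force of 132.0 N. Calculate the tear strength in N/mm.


Tear strength = force / thickness
= 132.0 / 2.7
= 48.89 N/mm

48.89 N/mm


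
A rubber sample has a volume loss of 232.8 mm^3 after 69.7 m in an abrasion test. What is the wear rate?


Rate = volume_loss / distance
= 232.8 / 69.7
= 3.34 mm^3/m

3.34 mm^3/m


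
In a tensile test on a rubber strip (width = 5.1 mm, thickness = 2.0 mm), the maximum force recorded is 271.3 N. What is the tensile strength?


Area = width * thickness = 5.1 * 2.0 = 10.2 mm^2
TS = force / area = 271.3 / 10.2 = 26.6 MPa

26.6 MPa


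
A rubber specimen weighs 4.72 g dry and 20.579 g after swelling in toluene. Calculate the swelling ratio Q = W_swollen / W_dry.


Q = W_swollen / W_dry
Q = 20.579 / 4.72
Q = 4.36

Q = 4.36


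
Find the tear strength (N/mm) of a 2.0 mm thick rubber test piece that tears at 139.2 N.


Tear strength = force / thickness
= 139.2 / 2.0
= 69.6 N/mm

69.6 N/mm


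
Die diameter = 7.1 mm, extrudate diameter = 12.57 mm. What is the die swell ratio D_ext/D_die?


Die swell ratio = D_extrudate / D_die
= 12.57 / 7.1
= 1.77

Die swell = 1.77


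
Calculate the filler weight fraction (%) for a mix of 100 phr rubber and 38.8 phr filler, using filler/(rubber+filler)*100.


Filler % = filler / (rubber + filler) * 100
= 38.8 / (100 + 38.8) * 100
= 38.8 / 138.8 * 100
= 27.95%

27.95%


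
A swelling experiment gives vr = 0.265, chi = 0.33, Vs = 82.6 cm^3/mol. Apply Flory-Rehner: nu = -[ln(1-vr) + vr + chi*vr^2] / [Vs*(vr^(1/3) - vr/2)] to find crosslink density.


ln(1 - vr) = ln(1 - 0.265) = -0.3079
Numerator = -((-0.3079) + 0.265 + 0.33 * 0.265^2) = 0.0197
Denominator = 82.6 * (0.265^(1/3) - 0.265/2) = 42.1108
nu = 0.0197 / 42.1108 = 4.6806e-04 mol/cm^3

4.6806e-04 mol/cm^3


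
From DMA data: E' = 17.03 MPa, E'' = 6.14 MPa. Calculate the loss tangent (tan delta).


tan delta = E'' / E'
= 6.14 / 17.03
= 0.3605

tan delta = 0.3605


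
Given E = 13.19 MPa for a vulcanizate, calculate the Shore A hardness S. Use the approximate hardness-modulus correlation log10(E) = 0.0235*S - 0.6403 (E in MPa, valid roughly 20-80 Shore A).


log10(E) = 0.0235*S - 0.6403  =>  S = (log10(E) + 0.6403) / 0.0235
log10(13.19) = 1.120245
S = (1.120245 + 0.6403) / 0.0235 = 1.760545 / 0.0235
S = 74.9

Shore A = 74.9


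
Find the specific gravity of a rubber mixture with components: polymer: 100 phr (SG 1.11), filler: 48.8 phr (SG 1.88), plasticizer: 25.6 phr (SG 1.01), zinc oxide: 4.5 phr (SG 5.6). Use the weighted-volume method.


Sum of weights = 178.9
Volume contributions:
  polymer: 100/1.11 = 90.0901
  filler: 48.8/1.88 = 25.9574
  plasticizer: 25.6/1.01 = 25.3465
  zinc oxide: 4.5/5.6 = 0.8036
Sum of volumes = 142.1976
SG = 178.9 / 142.1976 = 1.258

SG = 1.258


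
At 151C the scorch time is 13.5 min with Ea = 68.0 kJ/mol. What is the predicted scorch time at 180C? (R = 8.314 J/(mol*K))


Convert temperatures: T1 = 151 + 273.15 = 424.15 K, T2 = 180 + 273.15 = 453.15 K
ts2_new = 13.5 * exp(68000 / 8.314 * (1/453.15 - 1/424.15))
1/T2 - 1/T1 = -1.5088e-04
ts2_new = 3.93 min

3.93 min


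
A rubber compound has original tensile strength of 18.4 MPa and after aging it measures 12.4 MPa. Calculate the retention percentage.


Retention = aged / original * 100
= 12.4 / 18.4 * 100
= 67.4%

67.4%


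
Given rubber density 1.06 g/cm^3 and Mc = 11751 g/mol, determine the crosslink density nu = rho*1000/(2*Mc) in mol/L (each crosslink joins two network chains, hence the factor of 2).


nu = rho * 1000 / (2 * Mc)
nu = 1.06 * 1000 / (2 * 11751)
nu = 1060.0 / 23502
nu = 0.0451 mol/L

0.0451 mol/L


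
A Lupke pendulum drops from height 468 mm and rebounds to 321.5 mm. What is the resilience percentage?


Resilience = h_rebound / h_drop * 100
= 321.5 / 468 * 100
= 68.7%

68.7%


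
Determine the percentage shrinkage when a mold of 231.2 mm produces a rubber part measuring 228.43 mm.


Shrinkage = (mold - part) / mold * 100
= (231.2 - 228.43) / 231.2 * 100
= 2.77 / 231.2 * 100
= 1.2%

1.2%


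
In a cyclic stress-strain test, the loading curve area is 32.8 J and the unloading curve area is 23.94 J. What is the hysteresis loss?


Hysteresis loss = loading - unloading
= 32.8 - 23.94
= 8.86 J

8.86 J


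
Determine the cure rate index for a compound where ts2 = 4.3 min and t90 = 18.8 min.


CRI = 100 / (t90 - ts2)
= 100 / (18.8 - 4.3)
= 100 / 14.5
= 6.9 min^-1

6.9 min^-1


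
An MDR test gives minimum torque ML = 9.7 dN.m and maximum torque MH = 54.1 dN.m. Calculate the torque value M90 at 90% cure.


M90 = ML + 0.9 * (MH - ML)
M90 = 9.7 + 0.9 * (54.1 - 9.7)
M90 = 9.7 + 0.9 * 44.4
M90 = 49.66 dN.m

49.66 dN.m


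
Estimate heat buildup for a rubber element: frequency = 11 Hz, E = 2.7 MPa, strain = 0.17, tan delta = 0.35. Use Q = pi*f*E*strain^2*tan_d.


Q = pi * f * E * strain^2 * tan_d
= pi * 11 * 2.7 * 0.17^2 * 0.35
= pi * 11 * 2.7 * 0.0289 * 0.35
= 0.9438

Q = 0.9438


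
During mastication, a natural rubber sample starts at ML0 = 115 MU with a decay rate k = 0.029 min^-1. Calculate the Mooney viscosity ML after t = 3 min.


ML = ML0 * exp(-k * t)
ML = 115 * exp(-0.029 * 3)
ML = 115 * 0.9167
ML = 105.42 MU

105.42 MU


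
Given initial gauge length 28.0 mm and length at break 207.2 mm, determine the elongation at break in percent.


Elongation = (Lf - L0) / L0 * 100
= (207.2 - 28.0) / 28.0 * 100
= 179.2 / 28.0 * 100
= 640.0%

640.0%


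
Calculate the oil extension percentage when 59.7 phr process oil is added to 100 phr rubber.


Oil % = oil / (100 + oil) * 100
= 59.7 / (100 + 59.7) * 100
= 59.7 / 159.7 * 100
= 37.38%

37.38%


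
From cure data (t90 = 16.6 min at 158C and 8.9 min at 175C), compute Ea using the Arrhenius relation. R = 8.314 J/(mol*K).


T1 = 431.15 K, T2 = 448.15 K
1/T1 - 1/T2 = 8.7983e-05
ln(t1/t2) = ln(16.6/8.9) = 0.6234
Ea = 8.314 * 0.6234 / 8.7983e-05 = 58904.1431 J/mol
Ea = 58.9 kJ/mol

58.9 kJ/mol


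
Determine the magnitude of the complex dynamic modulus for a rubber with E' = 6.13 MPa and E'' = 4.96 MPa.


|E*| = sqrt(E'^2 + E''^2)
= sqrt(6.13^2 + 4.96^2)
= sqrt(37.5769 + 24.6016)
= 7.885 MPa

7.885 MPa


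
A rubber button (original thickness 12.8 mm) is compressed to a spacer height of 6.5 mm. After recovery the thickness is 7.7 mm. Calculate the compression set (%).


CS = (t0 - recovered) / (t0 - ts) * 100
= (12.8 - 7.7) / (12.8 - 6.5) * 100
= 5.1 / 6.3 * 100
= 81.0%

81.0%


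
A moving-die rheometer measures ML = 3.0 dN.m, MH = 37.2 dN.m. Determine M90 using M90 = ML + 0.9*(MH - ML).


M90 = ML + 0.9 * (MH - ML)
M90 = 3.0 + 0.9 * (37.2 - 3.0)
M90 = 3.0 + 0.9 * 34.2
M90 = 33.78 dN.m

33.78 dN.m


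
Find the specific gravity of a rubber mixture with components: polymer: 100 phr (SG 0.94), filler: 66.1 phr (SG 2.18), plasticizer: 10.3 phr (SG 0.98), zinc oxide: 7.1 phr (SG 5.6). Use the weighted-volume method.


Sum of weights = 183.5
Volume contributions:
  polymer: 100/0.94 = 106.3830
  filler: 66.1/2.18 = 30.3211
  plasticizer: 10.3/0.98 = 10.5102
  zinc oxide: 7.1/5.6 = 1.2679
Sum of volumes = 148.4821
SG = 183.5 / 148.4821 = 1.236

SG = 1.236


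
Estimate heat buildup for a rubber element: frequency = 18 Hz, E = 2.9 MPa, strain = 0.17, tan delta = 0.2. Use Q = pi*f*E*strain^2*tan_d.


Q = pi * f * E * strain^2 * tan_d
= pi * 18 * 2.9 * 0.17^2 * 0.2
= pi * 18 * 2.9 * 0.0289 * 0.2
= 0.9479

Q = 0.9479


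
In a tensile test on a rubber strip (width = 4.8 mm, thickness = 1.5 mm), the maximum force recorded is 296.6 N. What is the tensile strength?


Area = width * thickness = 4.8 * 1.5 = 7.2 mm^2
TS = force / area = 296.6 / 7.2 = 41.19 MPa

41.19 MPa


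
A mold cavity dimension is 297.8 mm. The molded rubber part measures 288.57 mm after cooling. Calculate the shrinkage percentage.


Shrinkage = (mold - part) / mold * 100
= (297.8 - 288.57) / 297.8 * 100
= 9.23 / 297.8 * 100
= 3.1%

3.1%


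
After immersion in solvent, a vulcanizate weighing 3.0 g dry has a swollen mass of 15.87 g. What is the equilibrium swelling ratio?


Q = W_swollen / W_dry
Q = 15.87 / 3.0
Q = 5.29

Q = 5.29


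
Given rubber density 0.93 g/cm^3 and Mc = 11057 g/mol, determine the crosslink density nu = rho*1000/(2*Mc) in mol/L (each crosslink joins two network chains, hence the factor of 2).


nu = rho * 1000 / (2 * Mc)
nu = 0.93 * 1000 / (2 * 11057)
nu = 930.0 / 22114
nu = 0.0421 mol/L

0.0421 mol/L


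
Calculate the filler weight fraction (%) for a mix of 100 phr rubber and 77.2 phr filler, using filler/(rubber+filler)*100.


Filler % = filler / (rubber + filler) * 100
= 77.2 / (100 + 77.2) * 100
= 77.2 / 177.2 * 100
= 43.57%

43.57%


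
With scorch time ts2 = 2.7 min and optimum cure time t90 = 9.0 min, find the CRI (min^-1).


CRI = 100 / (t90 - ts2)
= 100 / (9.0 - 2.7)
= 100 / 6.3
= 15.87 min^-1

15.87 min^-1


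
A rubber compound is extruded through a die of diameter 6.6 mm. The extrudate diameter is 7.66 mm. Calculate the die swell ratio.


Die swell ratio = D_extrudate / D_die
= 7.66 / 6.6
= 1.161

Die swell = 1.161


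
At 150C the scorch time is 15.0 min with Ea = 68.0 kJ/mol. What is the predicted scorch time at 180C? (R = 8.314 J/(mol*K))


Convert temperatures: T1 = 150 + 273.15 = 423.15 K, T2 = 180 + 273.15 = 453.15 K
ts2_new = 15.0 * exp(68000 / 8.314 * (1/453.15 - 1/423.15))
1/T2 - 1/T1 = -1.5645e-04
ts2_new = 4.17 min

4.17 min


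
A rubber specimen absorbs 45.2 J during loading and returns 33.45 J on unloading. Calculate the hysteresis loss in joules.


Hysteresis loss = loading - unloading
= 45.2 - 33.45
= 11.75 J

11.75 J


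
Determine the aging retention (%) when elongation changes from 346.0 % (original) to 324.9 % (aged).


Retention = aged / original * 100
= 324.9 / 346.0 * 100
= 93.9%

93.9%


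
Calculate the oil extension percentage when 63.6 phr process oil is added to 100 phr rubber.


Oil % = oil / (100 + oil) * 100
= 63.6 / (100 + 63.6) * 100
= 63.6 / 163.6 * 100
= 38.88%

38.88%


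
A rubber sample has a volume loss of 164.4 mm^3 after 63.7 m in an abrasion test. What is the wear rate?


Rate = volume_loss / distance
= 164.4 / 63.7
= 2.581 mm^3/m

2.581 mm^3/m


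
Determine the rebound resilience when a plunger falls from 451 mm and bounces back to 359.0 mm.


Resilience = h_rebound / h_drop * 100
= 359.0 / 451 * 100
= 79.6%

79.6%


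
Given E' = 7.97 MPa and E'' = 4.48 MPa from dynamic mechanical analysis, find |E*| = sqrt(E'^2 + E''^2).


|E*| = sqrt(E'^2 + E''^2)
= sqrt(7.97^2 + 4.48^2)
= sqrt(63.5209 + 20.0704)
= 9.143 MPa

9.143 MPa


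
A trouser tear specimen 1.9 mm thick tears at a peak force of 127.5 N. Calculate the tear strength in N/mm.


Tear strength = force / thickness
= 127.5 / 1.9
= 67.11 N/mm

67.11 N/mm


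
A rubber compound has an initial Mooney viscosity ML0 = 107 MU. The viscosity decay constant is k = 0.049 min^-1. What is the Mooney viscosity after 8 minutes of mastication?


ML = ML0 * exp(-k * t)
ML = 107 * exp(-0.049 * 8)
ML = 107 * 0.6757
ML = 72.3 MU

72.3 MU


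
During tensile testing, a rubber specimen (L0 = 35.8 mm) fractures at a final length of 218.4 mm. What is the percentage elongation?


Elongation = (Lf - L0) / L0 * 100
= (218.4 - 35.8) / 35.8 * 100
= 182.6 / 35.8 * 100
= 510.1%

510.1%


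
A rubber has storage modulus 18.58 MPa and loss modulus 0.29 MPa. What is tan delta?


tan delta = E'' / E'
= 0.29 / 18.58
= 0.0156

tan delta = 0.0156


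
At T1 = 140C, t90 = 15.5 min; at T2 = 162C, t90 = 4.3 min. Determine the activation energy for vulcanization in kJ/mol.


T1 = 413.15 K, T2 = 435.15 K
1/T1 - 1/T2 = 1.2237e-04
ln(t1/t2) = ln(15.5/4.3) = 1.2822
Ea = 8.314 * 1.2822 / 1.2237e-04 = 87116.0800 J/mol
Ea = 87.12 kJ/mol

87.12 kJ/mol


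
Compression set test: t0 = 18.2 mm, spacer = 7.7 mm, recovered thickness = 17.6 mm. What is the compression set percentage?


CS = (t0 - recovered) / (t0 - ts) * 100
= (18.2 - 17.6) / (18.2 - 7.7) * 100
= 0.6 / 10.5 * 100
= 5.7%

5.7%


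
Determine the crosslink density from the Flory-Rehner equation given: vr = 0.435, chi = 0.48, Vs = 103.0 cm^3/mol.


ln(1 - vr) = ln(1 - 0.435) = -0.5709
Numerator = -((-0.5709) + 0.435 + 0.48 * 0.435^2) = 0.0451
Denominator = 103.0 * (0.435^(1/3) - 0.435/2) = 55.6404
nu = 0.0451 / 55.6404 = 8.1059e-04 mol/cm^3

8.1059e-04 mol/cm^3


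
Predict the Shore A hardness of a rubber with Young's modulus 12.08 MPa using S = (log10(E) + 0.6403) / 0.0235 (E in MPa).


log10(E) = 0.0235*S - 0.6403  =>  S = (log10(E) + 0.6403) / 0.0235
log10(12.08) = 1.082067
S = (1.082067 + 0.6403) / 0.0235 = 1.722367 / 0.0235
S = 73.3

Shore A = 73.3


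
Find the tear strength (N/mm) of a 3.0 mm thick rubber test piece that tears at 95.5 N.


Tear strength = force / thickness
= 95.5 / 3.0
= 31.83 N/mm

31.83 N/mm


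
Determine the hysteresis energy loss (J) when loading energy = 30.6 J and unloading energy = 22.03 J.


Hysteresis loss = loading - unloading
= 30.6 - 22.03
= 8.57 J

8.57 J


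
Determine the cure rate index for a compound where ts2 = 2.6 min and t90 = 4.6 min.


CRI = 100 / (t90 - ts2)
= 100 / (4.6 - 2.6)
= 100 / 2.0
= 50.0 min^-1

50.0 min^-1


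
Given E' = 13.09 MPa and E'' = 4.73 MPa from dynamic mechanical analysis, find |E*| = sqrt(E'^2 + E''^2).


|E*| = sqrt(E'^2 + E''^2)
= sqrt(13.09^2 + 4.73^2)
= sqrt(171.3481 + 22.3729)
= 13.918 MPa

13.918 MPa


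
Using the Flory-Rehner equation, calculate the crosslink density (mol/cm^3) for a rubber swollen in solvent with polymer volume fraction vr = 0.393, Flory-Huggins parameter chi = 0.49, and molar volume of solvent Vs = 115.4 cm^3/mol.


ln(1 - vr) = ln(1 - 0.393) = -0.4992
Numerator = -((-0.4992) + 0.393 + 0.49 * 0.393^2) = 0.0305
Denominator = 115.4 * (0.393^(1/3) - 0.393/2) = 61.8524
nu = 0.0305 / 61.8524 = 4.9386e-04 mol/cm^3

4.9386e-04 mol/cm^3


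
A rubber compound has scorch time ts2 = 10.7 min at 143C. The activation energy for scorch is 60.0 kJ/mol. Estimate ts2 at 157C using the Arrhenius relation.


Convert temperatures: T1 = 143 + 273.15 = 416.15 K, T2 = 157 + 273.15 = 430.15 K
ts2_new = 10.7 * exp(60000 / 8.314 * (1/430.15 - 1/416.15))
1/T2 - 1/T1 = -7.8209e-05
ts2_new = 6.09 min

6.09 min


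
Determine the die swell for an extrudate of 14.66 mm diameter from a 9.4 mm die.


Die swell ratio = D_extrudate / D_die
= 14.66 / 9.4
= 1.56

Die swell = 1.56


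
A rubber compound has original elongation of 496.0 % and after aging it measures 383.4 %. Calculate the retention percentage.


Retention = aged / original * 100
= 383.4 / 496.0 * 100
= 77.3%

77.3%


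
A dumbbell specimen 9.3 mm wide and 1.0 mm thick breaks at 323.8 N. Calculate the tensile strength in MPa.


Area = width * thickness = 9.3 * 1.0 = 9.3 mm^2
TS = force / area = 323.8 / 9.3 = 34.82 MPa

34.82 MPa


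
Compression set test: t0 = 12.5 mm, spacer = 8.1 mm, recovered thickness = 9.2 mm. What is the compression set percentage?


CS = (t0 - recovered) / (t0 - ts) * 100
= (12.5 - 9.2) / (12.5 - 8.1) * 100
= 3.3 / 4.4 * 100
= 75.0%

75.0%


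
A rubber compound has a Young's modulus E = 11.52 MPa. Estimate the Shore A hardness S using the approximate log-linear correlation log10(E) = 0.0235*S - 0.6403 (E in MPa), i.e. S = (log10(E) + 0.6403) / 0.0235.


log10(E) = 0.0235*S - 0.6403  =>  S = (log10(E) + 0.6403) / 0.0235
log10(11.52) = 1.061452
S = (1.061452 + 0.6403) / 0.0235 = 1.701752 / 0.0235
S = 72.4

Shore A = 72.4


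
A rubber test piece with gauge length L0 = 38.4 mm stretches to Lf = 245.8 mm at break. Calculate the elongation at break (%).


Elongation = (Lf - L0) / L0 * 100
= (245.8 - 38.4) / 38.4 * 100
= 207.4 / 38.4 * 100
= 540.1%

540.1%


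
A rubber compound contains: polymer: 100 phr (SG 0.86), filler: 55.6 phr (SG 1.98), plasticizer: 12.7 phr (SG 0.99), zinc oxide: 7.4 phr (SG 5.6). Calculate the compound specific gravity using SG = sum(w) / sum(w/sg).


Sum of weights = 175.7
Volume contributions:
  polymer: 100/0.86 = 116.2791
  filler: 55.6/1.98 = 28.0808
  plasticizer: 12.7/0.99 = 12.8283
  zinc oxide: 7.4/5.6 = 1.3214
Sum of volumes = 158.5096
SG = 175.7 / 158.5096 = 1.108

SG = 1.108


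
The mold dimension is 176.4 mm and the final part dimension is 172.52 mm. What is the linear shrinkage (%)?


Shrinkage = (mold - part) / mold * 100
= (176.4 - 172.52) / 176.4 * 100
= 3.88 / 176.4 * 100
= 2.2%

2.2%


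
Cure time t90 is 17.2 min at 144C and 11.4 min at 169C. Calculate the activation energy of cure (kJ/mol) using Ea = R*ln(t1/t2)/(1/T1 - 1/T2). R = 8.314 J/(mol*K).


T1 = 417.15 K, T2 = 442.15 K
1/T1 - 1/T2 = 1.3554e-04
ln(t1/t2) = ln(17.2/11.4) = 0.4113
Ea = 8.314 * 0.4113 / 1.3554e-04 = 25228.2081 J/mol
Ea = 25.23 kJ/mol

25.23 kJ/mol


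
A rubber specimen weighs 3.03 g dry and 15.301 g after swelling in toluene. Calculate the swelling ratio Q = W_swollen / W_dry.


Q = W_swollen / W_dry
Q = 15.301 / 3.03
Q = 5.05

Q = 5.05


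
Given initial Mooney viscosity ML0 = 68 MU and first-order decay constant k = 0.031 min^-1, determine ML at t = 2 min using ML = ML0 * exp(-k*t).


ML = ML0 * exp(-k * t)
ML = 68 * exp(-0.031 * 2)
ML = 68 * 0.9399
ML = 63.91 MU

63.91 MU


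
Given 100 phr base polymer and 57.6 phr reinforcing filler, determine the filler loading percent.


Filler % = filler / (rubber + filler) * 100
= 57.6 / (100 + 57.6) * 100
= 57.6 / 157.6 * 100
= 36.55%

36.55%


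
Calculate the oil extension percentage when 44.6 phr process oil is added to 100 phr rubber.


Oil % = oil / (100 + oil) * 100
= 44.6 / (100 + 44.6) * 100
= 44.6 / 144.6 * 100
= 30.84%

30.84%


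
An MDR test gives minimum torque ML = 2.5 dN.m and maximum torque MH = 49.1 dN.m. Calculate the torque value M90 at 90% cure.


M90 = ML + 0.9 * (MH - ML)
M90 = 2.5 + 0.9 * (49.1 - 2.5)
M90 = 2.5 + 0.9 * 46.6
M90 = 44.44 dN.m

44.44 dN.m


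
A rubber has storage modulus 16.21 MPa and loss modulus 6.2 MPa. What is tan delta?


tan delta = E'' / E'
= 6.2 / 16.21
= 0.3825

tan delta = 0.3825


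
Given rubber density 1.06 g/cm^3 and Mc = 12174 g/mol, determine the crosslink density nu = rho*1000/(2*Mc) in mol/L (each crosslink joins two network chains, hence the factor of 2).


nu = rho * 1000 / (2 * Mc)
nu = 1.06 * 1000 / (2 * 12174)
nu = 1060.0 / 24348
nu = 0.0435 mol/L

0.0435 mol/L


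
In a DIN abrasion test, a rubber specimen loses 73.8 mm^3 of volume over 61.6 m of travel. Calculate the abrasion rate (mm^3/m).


Rate = volume_loss / distance
= 73.8 / 61.6
= 1.198 mm^3/m

1.198 mm^3/m


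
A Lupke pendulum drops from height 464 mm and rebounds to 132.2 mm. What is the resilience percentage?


Resilience = h_rebound / h_drop * 100
= 132.2 / 464 * 100
= 28.5%

28.5%


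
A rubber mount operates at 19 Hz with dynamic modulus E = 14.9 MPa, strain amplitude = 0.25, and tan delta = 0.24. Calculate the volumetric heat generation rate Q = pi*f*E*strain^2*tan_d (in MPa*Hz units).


Q = pi * f * E * strain^2 * tan_d
= pi * 19 * 14.9 * 0.25^2 * 0.24
= pi * 19 * 14.9 * 0.0625 * 0.24
= 13.3408

Q = 13.3408


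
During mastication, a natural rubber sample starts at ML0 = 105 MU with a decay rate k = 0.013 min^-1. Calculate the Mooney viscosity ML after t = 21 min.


ML = ML0 * exp(-k * t)
ML = 105 * exp(-0.013 * 21)
ML = 105 * 0.7611
ML = 79.91 MU

79.91 MU


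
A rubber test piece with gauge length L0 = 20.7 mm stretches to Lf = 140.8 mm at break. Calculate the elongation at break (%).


Elongation = (Lf - L0) / L0 * 100
= (140.8 - 20.7) / 20.7 * 100
= 120.1 / 20.7 * 100
= 580.2%

580.2%


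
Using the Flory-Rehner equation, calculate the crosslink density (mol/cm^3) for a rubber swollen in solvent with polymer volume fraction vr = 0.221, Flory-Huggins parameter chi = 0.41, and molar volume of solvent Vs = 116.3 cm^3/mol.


ln(1 - vr) = ln(1 - 0.221) = -0.2497
Numerator = -((-0.2497) + 0.221 + 0.41 * 0.221^2) = 0.0087
Denominator = 116.3 * (0.221^(1/3) - 0.221/2) = 57.4632
nu = 0.0087 / 57.4632 = 1.5174e-04 mol/cm^3

1.5174e-04 mol/cm^3


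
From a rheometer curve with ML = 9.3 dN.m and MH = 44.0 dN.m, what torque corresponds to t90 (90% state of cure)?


M90 = ML + 0.9 * (MH - ML)
M90 = 9.3 + 0.9 * (44.0 - 9.3)
M90 = 9.3 + 0.9 * 34.7
M90 = 40.53 dN.m

40.53 dN.m


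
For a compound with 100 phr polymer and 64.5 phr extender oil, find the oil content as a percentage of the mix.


Oil % = oil / (100 + oil) * 100
= 64.5 / (100 + 64.5) * 100
= 64.5 / 164.5 * 100
= 39.21%

39.21%


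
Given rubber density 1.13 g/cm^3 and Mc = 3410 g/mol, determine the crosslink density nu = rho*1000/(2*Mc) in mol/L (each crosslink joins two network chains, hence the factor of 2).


nu = rho * 1000 / (2 * Mc)
nu = 1.13 * 1000 / (2 * 3410)
nu = 1130.0 / 6820
nu = 0.1657 mol/L

0.1657 mol/L


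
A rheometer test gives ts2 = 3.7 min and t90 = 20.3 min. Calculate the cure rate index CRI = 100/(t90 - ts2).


CRI = 100 / (t90 - ts2)
= 100 / (20.3 - 3.7)
= 100 / 16.6
= 6.02 min^-1

6.02 min^-1


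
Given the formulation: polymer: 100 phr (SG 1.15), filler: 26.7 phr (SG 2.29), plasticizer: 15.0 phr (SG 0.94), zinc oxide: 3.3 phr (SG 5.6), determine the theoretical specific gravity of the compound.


Sum of weights = 145.0
Volume contributions:
  polymer: 100/1.15 = 86.9565
  filler: 26.7/2.29 = 11.6594
  plasticizer: 15.0/0.94 = 15.9574
  zinc oxide: 3.3/5.6 = 0.5893
Sum of volumes = 115.1626
SG = 145.0 / 115.1626 = 1.259

SG = 1.259


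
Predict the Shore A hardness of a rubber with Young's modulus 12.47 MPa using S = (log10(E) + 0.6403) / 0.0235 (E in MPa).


log10(E) = 0.0235*S - 0.6403  =>  S = (log10(E) + 0.6403) / 0.0235
log10(12.47) = 1.095866
S = (1.095866 + 0.6403) / 0.0235 = 1.736166 / 0.0235
S = 73.9

Shore A = 73.9


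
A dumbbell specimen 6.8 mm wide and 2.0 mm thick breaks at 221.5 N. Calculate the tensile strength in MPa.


Area = width * thickness = 6.8 * 2.0 = 13.6 mm^2
TS = force / area = 221.5 / 13.6 = 16.29 MPa

16.29 MPa


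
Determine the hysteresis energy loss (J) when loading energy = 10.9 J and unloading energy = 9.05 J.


Hysteresis loss = loading - unloading
= 10.9 - 9.05
= 1.85 J

1.85 J


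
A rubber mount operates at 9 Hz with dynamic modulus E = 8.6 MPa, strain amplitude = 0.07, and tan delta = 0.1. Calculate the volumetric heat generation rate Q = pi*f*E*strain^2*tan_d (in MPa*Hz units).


Q = pi * f * E * strain^2 * tan_d
= pi * 9 * 8.6 * 0.07^2 * 0.1
= pi * 9 * 8.6 * 0.0049 * 0.1
= 0.1191

Q = 0.1191


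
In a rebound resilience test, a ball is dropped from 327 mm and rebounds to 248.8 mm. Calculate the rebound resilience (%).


Resilience = h_rebound / h_drop * 100
= 248.8 / 327 * 100
= 76.1%

76.1%


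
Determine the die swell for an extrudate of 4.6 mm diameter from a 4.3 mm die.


Die swell ratio = D_extrudate / D_die
= 4.6 / 4.3
= 1.07

Die swell = 1.07


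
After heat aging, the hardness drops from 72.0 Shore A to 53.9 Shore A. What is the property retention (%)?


Retention = aged / original * 100
= 53.9 / 72.0 * 100
= 74.9%

74.9%


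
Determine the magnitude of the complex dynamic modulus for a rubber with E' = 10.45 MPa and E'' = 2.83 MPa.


|E*| = sqrt(E'^2 + E''^2)
= sqrt(10.45^2 + 2.83^2)
= sqrt(109.2025 + 8.0089)
= 10.826 MPa

10.826 MPa


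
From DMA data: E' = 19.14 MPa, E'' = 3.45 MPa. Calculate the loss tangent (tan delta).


tan delta = E'' / E'
= 3.45 / 19.14
= 0.1803

tan delta = 0.1803


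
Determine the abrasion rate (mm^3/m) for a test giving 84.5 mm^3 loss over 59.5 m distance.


Rate = volume_loss / distance
= 84.5 / 59.5
= 1.42 mm^3/m

1.42 mm^3/m


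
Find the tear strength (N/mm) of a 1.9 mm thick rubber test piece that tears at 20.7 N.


Tear strength = force / thickness
= 20.7 / 1.9
= 10.89 N/mm

10.89 N/mm


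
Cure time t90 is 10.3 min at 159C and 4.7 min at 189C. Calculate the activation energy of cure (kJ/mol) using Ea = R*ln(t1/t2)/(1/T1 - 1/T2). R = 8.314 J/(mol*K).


T1 = 432.15 K, T2 = 462.15 K
1/T1 - 1/T2 = 1.5021e-04
ln(t1/t2) = ln(10.3/4.7) = 0.7846
Ea = 8.314 * 0.7846 / 1.5021e-04 = 43425.4413 J/mol
Ea = 43.43 kJ/mol

43.43 kJ/mol


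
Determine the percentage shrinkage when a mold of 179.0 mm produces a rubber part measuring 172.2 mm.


Shrinkage = (mold - part) / mold * 100
= (179.0 - 172.2) / 179.0 * 100
= 6.8 / 179.0 * 100
= 3.8%

3.8%


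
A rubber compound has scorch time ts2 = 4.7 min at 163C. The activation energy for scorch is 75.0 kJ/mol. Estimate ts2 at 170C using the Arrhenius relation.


Convert temperatures: T1 = 163 + 273.15 = 436.15 K, T2 = 170 + 273.15 = 443.15 K
ts2_new = 4.7 * exp(75000 / 8.314 * (1/443.15 - 1/436.15))
1/T2 - 1/T1 = -3.6217e-05
ts2_new = 3.39 min

3.39 min


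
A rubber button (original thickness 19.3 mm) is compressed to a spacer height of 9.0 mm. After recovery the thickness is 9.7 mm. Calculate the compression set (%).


CS = (t0 - recovered) / (t0 - ts) * 100
= (19.3 - 9.7) / (19.3 - 9.0) * 100
= 9.6 / 10.3 * 100
= 93.2%

93.2%


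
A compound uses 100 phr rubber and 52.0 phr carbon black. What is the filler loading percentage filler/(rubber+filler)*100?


Filler % = filler / (rubber + filler) * 100
= 52.0 / (100 + 52.0) * 100
= 52.0 / 152.0 * 100
= 34.21%

34.21%


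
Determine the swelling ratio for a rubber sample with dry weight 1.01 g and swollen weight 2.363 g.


Q = W_swollen / W_dry
Q = 2.363 / 1.01
Q = 2.34

Q = 2.34


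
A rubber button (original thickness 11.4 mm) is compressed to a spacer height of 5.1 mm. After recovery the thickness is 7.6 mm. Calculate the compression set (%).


CS = (t0 - recovered) / (t0 - ts) * 100
= (11.4 - 7.6) / (11.4 - 5.1) * 100
= 3.8 / 6.3 * 100
= 60.3%

60.3%


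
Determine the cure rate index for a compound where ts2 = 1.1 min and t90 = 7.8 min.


CRI = 100 / (t90 - ts2)
= 100 / (7.8 - 1.1)
= 100 / 6.7
= 14.93 min^-1

14.93 min^-1


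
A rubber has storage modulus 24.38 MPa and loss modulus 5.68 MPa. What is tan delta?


tan delta = E'' / E'
= 5.68 / 24.38
= 0.233

tan delta = 0.233


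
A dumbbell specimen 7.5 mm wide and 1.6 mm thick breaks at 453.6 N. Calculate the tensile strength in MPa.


Area = width * thickness = 7.5 * 1.6 = 12.0 mm^2
TS = force / area = 453.6 / 12.0 = 37.8 MPa

37.8 MPa


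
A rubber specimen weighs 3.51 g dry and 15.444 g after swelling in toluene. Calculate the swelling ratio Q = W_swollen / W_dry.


Q = W_swollen / W_dry
Q = 15.444 / 3.51
Q = 4.4

Q = 4.4


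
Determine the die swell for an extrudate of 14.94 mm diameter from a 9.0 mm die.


Die swell ratio = D_extrudate / D_die
= 14.94 / 9.0
= 1.66

Die swell = 1.66


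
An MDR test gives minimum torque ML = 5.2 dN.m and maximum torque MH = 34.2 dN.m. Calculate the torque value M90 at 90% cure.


M90 = ML + 0.9 * (MH - ML)
M90 = 5.2 + 0.9 * (34.2 - 5.2)
M90 = 5.2 + 0.9 * 29.0
M90 = 31.3 dN.m

31.3 dN.m


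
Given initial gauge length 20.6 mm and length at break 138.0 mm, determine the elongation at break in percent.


Elongation = (Lf - L0) / L0 * 100
= (138.0 - 20.6) / 20.6 * 100
= 117.4 / 20.6 * 100
= 569.9%

569.9%


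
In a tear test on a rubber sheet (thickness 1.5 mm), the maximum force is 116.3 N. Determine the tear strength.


Tear strength = force / thickness
= 116.3 / 1.5
= 77.53 N/mm

77.53 N/mm


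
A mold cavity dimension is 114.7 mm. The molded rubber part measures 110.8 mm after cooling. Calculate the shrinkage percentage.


Shrinkage = (mold - part) / mold * 100
= (114.7 - 110.8) / 114.7 * 100
= 3.9 / 114.7 * 100
= 3.4%

3.4%


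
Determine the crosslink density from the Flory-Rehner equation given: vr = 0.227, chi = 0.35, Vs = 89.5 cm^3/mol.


ln(1 - vr) = ln(1 - 0.227) = -0.2575
Numerator = -((-0.2575) + 0.227 + 0.35 * 0.227^2) = 0.0124
Denominator = 89.5 * (0.227^(1/3) - 0.227/2) = 44.4383
nu = 0.0124 / 44.4383 = 2.7996e-04 mol/cm^3

2.7996e-04 mol/cm^3


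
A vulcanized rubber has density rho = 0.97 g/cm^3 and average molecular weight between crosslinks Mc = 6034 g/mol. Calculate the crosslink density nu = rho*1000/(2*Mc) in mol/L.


nu = rho * 1000 / (2 * Mc)
nu = 0.97 * 1000 / (2 * 6034)
nu = 970.0 / 12068
nu = 0.0804 mol/L

0.0804 mol/L


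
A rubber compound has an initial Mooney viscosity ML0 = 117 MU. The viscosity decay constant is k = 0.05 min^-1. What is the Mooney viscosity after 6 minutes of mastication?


ML = ML0 * exp(-k * t)
ML = 117 * exp(-0.05 * 6)
ML = 117 * 0.7408
ML = 86.68 MU

86.68 MU


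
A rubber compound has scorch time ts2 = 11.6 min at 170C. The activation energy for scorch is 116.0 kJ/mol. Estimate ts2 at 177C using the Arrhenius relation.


Convert temperatures: T1 = 170 + 273.15 = 443.15 K, T2 = 177 + 273.15 = 450.15 K
ts2_new = 11.6 * exp(116000 / 8.314 * (1/450.15 - 1/443.15))
1/T2 - 1/T1 = -3.5091e-05
ts2_new = 7.11 min

7.11 min


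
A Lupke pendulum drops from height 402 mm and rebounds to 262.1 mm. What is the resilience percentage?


Resilience = h_rebound / h_drop * 100
= 262.1 / 402 * 100
= 65.2%

65.2%


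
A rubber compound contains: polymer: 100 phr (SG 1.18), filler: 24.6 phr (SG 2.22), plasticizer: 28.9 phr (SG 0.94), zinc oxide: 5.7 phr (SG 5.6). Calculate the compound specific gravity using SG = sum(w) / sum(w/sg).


Sum of weights = 159.2
Volume contributions:
  polymer: 100/1.18 = 84.7458
  filler: 24.6/2.22 = 11.0811
  plasticizer: 28.9/0.94 = 30.7447
  zinc oxide: 5.7/5.6 = 1.0179
Sum of volumes = 127.5894
SG = 159.2 / 127.5894 = 1.248

SG = 1.248


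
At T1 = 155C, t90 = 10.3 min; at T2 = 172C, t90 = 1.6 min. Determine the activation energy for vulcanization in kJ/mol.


T1 = 428.15 K, T2 = 445.15 K
1/T1 - 1/T2 = 8.9196e-05
ln(t1/t2) = ln(10.3/1.6) = 1.8621
Ea = 8.314 * 1.8621 / 8.9196e-05 = 173570.4606 J/mol
Ea = 173.57 kJ/mol

173.57 kJ/mol


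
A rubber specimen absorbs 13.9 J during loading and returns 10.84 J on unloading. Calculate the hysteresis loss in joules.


Hysteresis loss = loading - unloading
= 13.9 - 10.84
= 3.06 J

3.06 J


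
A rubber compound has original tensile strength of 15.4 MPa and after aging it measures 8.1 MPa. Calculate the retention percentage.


Retention = aged / original * 100
= 8.1 / 15.4 * 100
= 52.6%

52.6%


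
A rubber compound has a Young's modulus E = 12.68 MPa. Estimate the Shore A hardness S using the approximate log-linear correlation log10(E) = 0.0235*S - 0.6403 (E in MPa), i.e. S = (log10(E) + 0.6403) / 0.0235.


log10(E) = 0.0235*S - 0.6403  =>  S = (log10(E) + 0.6403) / 0.0235
log10(12.68) = 1.103119
S = (1.103119 + 0.6403) / 0.0235 = 1.743419 / 0.0235
S = 74.2

Shore A = 74.2


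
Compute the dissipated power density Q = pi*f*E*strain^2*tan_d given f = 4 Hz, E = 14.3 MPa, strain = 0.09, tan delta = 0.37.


Q = pi * f * E * strain^2 * tan_d
= pi * 4 * 14.3 * 0.09^2 * 0.37
= pi * 4 * 14.3 * 0.0081 * 0.37
= 0.5386

Q = 0.5386


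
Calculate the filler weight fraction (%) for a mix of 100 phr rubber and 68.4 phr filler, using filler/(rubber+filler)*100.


Filler % = filler / (rubber + filler) * 100
= 68.4 / (100 + 68.4) * 100
= 68.4 / 168.4 * 100
= 40.62%

40.62%


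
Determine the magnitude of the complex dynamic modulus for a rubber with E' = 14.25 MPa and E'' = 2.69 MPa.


|E*| = sqrt(E'^2 + E''^2)
= sqrt(14.25^2 + 2.69^2)
= sqrt(203.0625 + 7.2361)
= 14.502 MPa

14.502 MPa


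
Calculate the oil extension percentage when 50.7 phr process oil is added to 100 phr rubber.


Oil % = oil / (100 + oil) * 100
= 50.7 / (100 + 50.7) * 100
= 50.7 / 150.7 * 100
= 33.64%

33.64%


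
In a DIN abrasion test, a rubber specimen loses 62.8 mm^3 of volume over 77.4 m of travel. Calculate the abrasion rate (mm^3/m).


Rate = volume_loss / distance
= 62.8 / 77.4
= 0.811 mm^3/m

0.811 mm^3/m


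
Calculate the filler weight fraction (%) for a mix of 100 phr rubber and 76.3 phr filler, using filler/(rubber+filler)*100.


Filler % = filler / (rubber + filler) * 100
= 76.3 / (100 + 76.3) * 100
= 76.3 / 176.3 * 100
= 43.28%

43.28%


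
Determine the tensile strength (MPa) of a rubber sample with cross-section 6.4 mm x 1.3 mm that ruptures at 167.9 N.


Area = width * thickness = 6.4 * 1.3 = 8.32 mm^2
TS = force / area = 167.9 / 8.32 = 20.18 MPa

20.18 MPa


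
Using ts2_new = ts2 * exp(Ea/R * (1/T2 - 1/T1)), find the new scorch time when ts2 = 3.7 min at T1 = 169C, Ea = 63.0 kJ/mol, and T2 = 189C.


Convert temperatures: T1 = 169 + 273.15 = 442.15 K, T2 = 189 + 273.15 = 462.15 K
ts2_new = 3.7 * exp(63000 / 8.314 * (1/462.15 - 1/442.15))
1/T2 - 1/T1 = -9.7876e-05
ts2_new = 1.76 min

1.76 min


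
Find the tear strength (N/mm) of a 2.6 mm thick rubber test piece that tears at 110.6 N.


Tear strength = force / thickness
= 110.6 / 2.6
= 42.54 N/mm

42.54 N/mm


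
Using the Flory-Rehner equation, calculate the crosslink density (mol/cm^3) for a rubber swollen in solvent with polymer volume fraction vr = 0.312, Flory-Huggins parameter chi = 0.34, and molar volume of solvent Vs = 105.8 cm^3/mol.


ln(1 - vr) = ln(1 - 0.312) = -0.3740
Numerator = -((-0.3740) + 0.312 + 0.34 * 0.312^2) = 0.0289
Denominator = 105.8 * (0.312^(1/3) - 0.312/2) = 55.2532
nu = 0.0289 / 55.2532 = 5.2249e-04 mol/cm^3

5.2249e-04 mol/cm^3


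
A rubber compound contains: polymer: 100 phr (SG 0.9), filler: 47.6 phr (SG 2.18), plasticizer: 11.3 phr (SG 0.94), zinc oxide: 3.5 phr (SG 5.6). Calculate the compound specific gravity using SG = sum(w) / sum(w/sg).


Sum of weights = 162.4
Volume contributions:
  polymer: 100/0.9 = 111.1111
  filler: 47.6/2.18 = 21.8349
  plasticizer: 11.3/0.94 = 12.0213
  zinc oxide: 3.5/5.6 = 0.6250
Sum of volumes = 145.5923
SG = 162.4 / 145.5923 = 1.115

SG = 1.115


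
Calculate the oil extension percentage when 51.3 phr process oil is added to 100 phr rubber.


Oil % = oil / (100 + oil) * 100
= 51.3 / (100 + 51.3) * 100
= 51.3 / 151.3 * 100
= 33.91%

33.91%


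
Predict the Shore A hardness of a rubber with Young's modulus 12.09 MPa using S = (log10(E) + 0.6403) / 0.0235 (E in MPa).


log10(E) = 0.0235*S - 0.6403  =>  S = (log10(E) + 0.6403) / 0.0235
log10(12.09) = 1.082426
S = (1.082426 + 0.6403) / 0.0235 = 1.722726 / 0.0235
S = 73.3

Shore A = 73.3


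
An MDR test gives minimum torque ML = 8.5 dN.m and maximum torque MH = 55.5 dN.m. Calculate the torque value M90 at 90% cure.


M90 = ML + 0.9 * (MH - ML)
M90 = 8.5 + 0.9 * (55.5 - 8.5)
M90 = 8.5 + 0.9 * 47.0
M90 = 50.8 dN.m

50.8 dN.m


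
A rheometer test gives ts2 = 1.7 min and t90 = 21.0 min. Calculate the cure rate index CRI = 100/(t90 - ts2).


CRI = 100 / (t90 - ts2)
= 100 / (21.0 - 1.7)
= 100 / 19.3
= 5.18 min^-1

5.18 min^-1


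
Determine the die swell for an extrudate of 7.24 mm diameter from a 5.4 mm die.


Die swell ratio = D_extrudate / D_die
= 7.24 / 5.4
= 1.341

Die swell = 1.341


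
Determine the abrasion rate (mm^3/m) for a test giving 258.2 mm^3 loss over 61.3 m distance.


Rate = volume_loss / distance
= 258.2 / 61.3
= 4.212 mm^3/m

4.212 mm^3/m


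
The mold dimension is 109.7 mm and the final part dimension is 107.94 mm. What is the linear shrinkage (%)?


Shrinkage = (mold - part) / mold * 100
= (109.7 - 107.94) / 109.7 * 100
= 1.76 / 109.7 * 100
= 1.6%

1.6%


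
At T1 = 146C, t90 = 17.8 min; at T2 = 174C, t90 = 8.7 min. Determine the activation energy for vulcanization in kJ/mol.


T1 = 419.15 K, T2 = 447.15 K
1/T1 - 1/T2 = 1.4939e-04
ln(t1/t2) = ln(17.8/8.7) = 0.7159
Ea = 8.314 * 0.7159 / 1.4939e-04 = 39839.3416 J/mol
Ea = 39.84 kJ/mol

39.84 kJ/mol


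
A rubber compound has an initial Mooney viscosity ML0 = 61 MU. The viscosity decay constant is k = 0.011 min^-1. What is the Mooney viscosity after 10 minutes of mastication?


ML = ML0 * exp(-k * t)
ML = 61 * exp(-0.011 * 10)
ML = 61 * 0.8958
ML = 54.65 MU

54.65 MU


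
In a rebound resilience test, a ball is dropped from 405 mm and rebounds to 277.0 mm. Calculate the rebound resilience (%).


Resilience = h_rebound / h_drop * 100
= 277.0 / 405 * 100
= 68.4%

68.4%


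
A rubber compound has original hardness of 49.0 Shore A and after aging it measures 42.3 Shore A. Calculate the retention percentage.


Retention = aged / original * 100
= 42.3 / 49.0 * 100
= 86.3%

86.3%


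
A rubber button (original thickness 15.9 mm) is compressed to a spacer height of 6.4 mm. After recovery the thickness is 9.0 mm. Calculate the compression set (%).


CS = (t0 - recovered) / (t0 - ts) * 100
= (15.9 - 9.0) / (15.9 - 6.4) * 100
= 6.9 / 9.5 * 100
= 72.6%

72.6%


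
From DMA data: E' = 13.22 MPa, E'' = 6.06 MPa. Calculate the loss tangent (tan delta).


tan delta = E'' / E'
= 6.06 / 13.22
= 0.4584

tan delta = 0.4584


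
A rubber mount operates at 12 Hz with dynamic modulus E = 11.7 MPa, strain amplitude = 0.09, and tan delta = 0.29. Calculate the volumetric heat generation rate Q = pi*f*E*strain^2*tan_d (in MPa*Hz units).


Q = pi * f * E * strain^2 * tan_d
= pi * 12 * 11.7 * 0.09^2 * 0.29
= pi * 12 * 11.7 * 0.0081 * 0.29
= 1.0361

Q = 1.0361


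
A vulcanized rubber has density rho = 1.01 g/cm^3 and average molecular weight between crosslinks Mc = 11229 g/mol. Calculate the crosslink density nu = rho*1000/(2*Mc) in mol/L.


nu = rho * 1000 / (2 * Mc)
nu = 1.01 * 1000 / (2 * 11229)
nu = 1010.0 / 22458
nu = 0.0450 mol/L

0.0450 mol/L
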